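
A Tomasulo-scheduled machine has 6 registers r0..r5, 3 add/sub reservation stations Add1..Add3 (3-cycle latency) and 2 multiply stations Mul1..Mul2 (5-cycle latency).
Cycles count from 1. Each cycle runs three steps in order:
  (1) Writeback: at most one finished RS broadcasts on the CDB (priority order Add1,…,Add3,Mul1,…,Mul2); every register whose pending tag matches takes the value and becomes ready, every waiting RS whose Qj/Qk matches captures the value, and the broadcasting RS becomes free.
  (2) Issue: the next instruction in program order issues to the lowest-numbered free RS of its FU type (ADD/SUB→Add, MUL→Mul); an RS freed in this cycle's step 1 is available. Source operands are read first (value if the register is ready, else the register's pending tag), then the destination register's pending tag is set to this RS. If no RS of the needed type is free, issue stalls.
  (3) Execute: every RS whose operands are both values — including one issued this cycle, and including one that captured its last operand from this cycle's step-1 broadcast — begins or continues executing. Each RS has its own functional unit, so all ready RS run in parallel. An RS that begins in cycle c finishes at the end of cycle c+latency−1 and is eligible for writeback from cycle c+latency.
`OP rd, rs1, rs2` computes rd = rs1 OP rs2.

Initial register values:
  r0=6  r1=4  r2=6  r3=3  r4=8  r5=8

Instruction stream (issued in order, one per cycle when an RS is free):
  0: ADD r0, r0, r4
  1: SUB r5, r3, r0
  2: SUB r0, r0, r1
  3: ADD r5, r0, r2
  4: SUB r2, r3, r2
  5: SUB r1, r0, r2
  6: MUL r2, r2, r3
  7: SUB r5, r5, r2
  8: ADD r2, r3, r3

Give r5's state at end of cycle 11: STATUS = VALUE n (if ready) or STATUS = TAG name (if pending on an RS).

cycle 1: issue ADD r0<-Add1 // r0:Add1,r1:4,r2:6,r3:3,r4:8,r5:8
cycle 2: issue SUB r5<-Add2 // r0:Add1,r1:4,r2:6,r3:3,r4:8,r5:Add2
cycle 3: issue SUB r0<-Add3 // r0:Add3,r1:4,r2:6,r3:3,r4:8,r5:Add2
cycle 4: CDB Add1=14; issue ADD r5<-Add1 // r0:Add3,r1:4,r2:6,r3:3,r4:8,r5:Add1
cycle 5: stall // r0:Add3,r1:4,r2:6,r3:3,r4:8,r5:Add1
cycle 6: stall // r0:Add3,r1:4,r2:6,r3:3,r4:8,r5:Add1
cycle 7: CDB Add2=-11; issue SUB r2<-Add2 // r0:Add3,r1:4,r2:Add2,r3:3,r4:8,r5:Add1
cycle 8: CDB Add3=10; issue SUB r1<-Add3 // r0:10,r1:Add3,r2:Add2,r3:3,r4:8,r5:Add1
cycle 9: issue MUL r2<-Mul1 // r0:10,r1:Add3,r2:Mul1,r3:3,r4:8,r5:Add1
cycle 10: CDB Add2=-3; issue SUB r5<-Add2 // r0:10,r1:Add3,r2:Mul1,r3:3,r4:8,r5:Add2
cycle 11: CDB Add1=16; issue ADD r2<-Add1 // r0:10,r1:Add3,r2:Add1,r3:3,r4:8,r5:Add2

STATUS = TAG Add2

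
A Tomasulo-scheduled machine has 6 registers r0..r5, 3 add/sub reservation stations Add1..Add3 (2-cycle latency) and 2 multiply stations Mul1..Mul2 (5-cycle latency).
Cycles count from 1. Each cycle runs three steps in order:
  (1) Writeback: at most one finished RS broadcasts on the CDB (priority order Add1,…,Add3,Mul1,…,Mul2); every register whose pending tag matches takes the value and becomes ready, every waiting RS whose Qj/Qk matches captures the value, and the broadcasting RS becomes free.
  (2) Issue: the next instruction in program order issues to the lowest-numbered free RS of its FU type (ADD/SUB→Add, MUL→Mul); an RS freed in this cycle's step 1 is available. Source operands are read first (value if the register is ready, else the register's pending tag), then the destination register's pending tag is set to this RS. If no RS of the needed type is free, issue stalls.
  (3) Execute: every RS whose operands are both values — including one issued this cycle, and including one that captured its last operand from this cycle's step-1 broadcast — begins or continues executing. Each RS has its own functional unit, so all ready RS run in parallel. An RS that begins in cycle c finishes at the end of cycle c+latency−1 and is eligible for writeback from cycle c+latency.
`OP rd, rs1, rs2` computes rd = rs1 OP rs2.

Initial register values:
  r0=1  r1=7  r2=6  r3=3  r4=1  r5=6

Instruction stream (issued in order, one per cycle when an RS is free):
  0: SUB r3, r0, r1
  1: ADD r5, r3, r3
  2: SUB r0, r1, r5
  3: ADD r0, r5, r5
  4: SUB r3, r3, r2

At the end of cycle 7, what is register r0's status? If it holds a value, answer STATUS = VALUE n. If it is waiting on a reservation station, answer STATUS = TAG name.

c1: issue SUB r3<-Add1 | r0:1,r1:7,r2:6,r3:Add1,r4:1,r5:6
c2: issue ADD r5<-Add2 | r0:1,r1:7,r2:6,r3:Add1,r4:1,r5:Add2
c3: CDB Add1=-6; issue SUB r0<-Add1 | r0:Add1,r1:7,r2:6,r3:-6,r4:1,r5:Add2
c4: issue ADD r0<-Add3 | r0:Add3,r1:7,r2:6,r3:-6,r4:1,r5:Add2
c5: CDB Add2=-12; issue SUB r3<-Add2 | r0:Add3,r1:7,r2:6,r3:Add2,r4:1,r5:-12
c6: - | r0:Add3,r1:7,r2:6,r3:Add2,r4:1,r5:-12
c7: CDB Add1=19 | r0:Add3,r1:7,r2:6,r3:Add2,r4:1,r5:-12

STATUS = TAG Add3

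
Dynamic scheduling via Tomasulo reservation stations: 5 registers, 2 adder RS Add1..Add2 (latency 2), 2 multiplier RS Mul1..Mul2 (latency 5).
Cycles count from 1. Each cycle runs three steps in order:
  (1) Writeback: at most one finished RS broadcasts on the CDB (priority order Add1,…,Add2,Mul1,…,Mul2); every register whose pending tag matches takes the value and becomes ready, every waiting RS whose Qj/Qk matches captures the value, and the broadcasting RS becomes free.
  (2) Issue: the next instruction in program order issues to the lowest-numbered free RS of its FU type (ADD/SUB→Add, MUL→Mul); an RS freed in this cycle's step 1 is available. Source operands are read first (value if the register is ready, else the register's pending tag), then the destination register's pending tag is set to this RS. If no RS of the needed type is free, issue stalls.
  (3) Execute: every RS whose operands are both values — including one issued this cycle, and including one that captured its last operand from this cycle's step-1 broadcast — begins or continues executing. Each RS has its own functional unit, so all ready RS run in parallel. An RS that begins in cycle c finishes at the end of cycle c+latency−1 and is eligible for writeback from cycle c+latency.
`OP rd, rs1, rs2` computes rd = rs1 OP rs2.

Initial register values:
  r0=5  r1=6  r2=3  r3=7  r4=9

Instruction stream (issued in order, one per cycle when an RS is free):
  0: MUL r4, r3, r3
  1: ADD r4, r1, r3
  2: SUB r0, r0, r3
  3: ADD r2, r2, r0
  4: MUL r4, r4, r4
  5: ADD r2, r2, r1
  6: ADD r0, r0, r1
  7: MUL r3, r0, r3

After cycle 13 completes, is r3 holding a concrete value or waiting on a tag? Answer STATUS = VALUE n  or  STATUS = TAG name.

c1: issue MUL r4<-Mul1 | r0:5,r1:6,r2:3,r3:7,r4:Mul1
c2: issue ADD r4<-Add1 | r0:5,r1:6,r2:3,r3:7,r4:Add1
c3: issue SUB r0<-Add2 | r0:Add2,r1:6,r2:3,r3:7,r4:Add1
c4: CDB Add1=13; issue ADD r2<-Add1 | r0:Add2,r1:6,r2:Add1,r3:7,r4:13
c5: CDB Add2=-2; issue MUL r4<-Mul2 | r0:-2,r1:6,r2:Add1,r3:7,r4:Mul2
c6: CDB Mul1=49; issue ADD r2<-Add2 | r0:-2,r1:6,r2:Add2,r3:7,r4:Mul2
c7: CDB Add1=1; issue ADD r0<-Add1 | r0:Add1,r1:6,r2:Add2,r3:7,r4:Mul2
c8: issue MUL r3<-Mul1 | r0:Add1,r1:6,r2:Add2,r3:Mul1,r4:Mul2
c9: CDB Add1=4 | r0:4,r1:6,r2:Add2,r3:Mul1,r4:Mul2
c10: CDB Add2=7 | r0:4,r1:6,r2:7,r3:Mul1,r4:Mul2
c11: CDB Mul2=169 | r0:4,r1:6,r2:7,r3:Mul1,r4:169
c12: - | r0:4,r1:6,r2:7,r3:Mul1,r4:169
c13: - | r0:4,r1:6,r2:7,r3:Mul1,r4:169

STATUS = TAG Mul1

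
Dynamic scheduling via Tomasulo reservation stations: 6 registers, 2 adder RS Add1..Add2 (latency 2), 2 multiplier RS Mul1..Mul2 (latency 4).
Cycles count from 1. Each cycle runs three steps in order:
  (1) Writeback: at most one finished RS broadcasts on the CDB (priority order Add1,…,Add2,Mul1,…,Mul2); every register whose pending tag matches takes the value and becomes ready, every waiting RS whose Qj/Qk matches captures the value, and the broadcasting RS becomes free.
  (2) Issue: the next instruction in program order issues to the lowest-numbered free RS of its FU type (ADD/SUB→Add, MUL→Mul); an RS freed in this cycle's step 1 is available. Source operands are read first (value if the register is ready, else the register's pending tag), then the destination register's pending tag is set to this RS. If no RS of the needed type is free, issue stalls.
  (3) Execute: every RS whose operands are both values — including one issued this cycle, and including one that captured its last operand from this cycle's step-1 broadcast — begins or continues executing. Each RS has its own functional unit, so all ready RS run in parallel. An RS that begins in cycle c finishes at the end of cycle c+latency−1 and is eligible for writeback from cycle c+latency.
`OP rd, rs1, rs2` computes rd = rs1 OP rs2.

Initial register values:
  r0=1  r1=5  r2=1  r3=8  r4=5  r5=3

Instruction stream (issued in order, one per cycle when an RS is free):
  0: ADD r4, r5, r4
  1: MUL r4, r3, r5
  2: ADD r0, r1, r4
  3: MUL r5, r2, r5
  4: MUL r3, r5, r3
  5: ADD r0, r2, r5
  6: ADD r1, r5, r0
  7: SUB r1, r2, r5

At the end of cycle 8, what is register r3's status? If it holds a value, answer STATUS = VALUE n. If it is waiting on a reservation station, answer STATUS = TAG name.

cycle 1: issue ADD r4<-Add1 // r0:1,r1:5,r2:1,r3:8,r4:Add1,r5:3
cycle 2: issue MUL r4<-Mul1 // r0:1,r1:5,r2:1,r3:8,r4:Mul1,r5:3
cycle 3: CDB Add1=8; issue ADD r0<-Add1 // r0:Add1,r1:5,r2:1,r3:8,r4:Mul1,r5:3
cycle 4: issue MUL r5<-Mul2 // r0:Add1,r1:5,r2:1,r3:8,r4:Mul1,r5:Mul2
cycle 5: stall // r0:Add1,r1:5,r2:1,r3:8,r4:Mul1,r5:Mul2
cycle 6: CDB Mul1=24; issue MUL r3<-Mul1 // r0:Add1,r1:5,r2:1,r3:Mul1,r4:24,r5:Mul2
cycle 7: issue ADD r0<-Add2 // r0:Add2,r1:5,r2:1,r3:Mul1,r4:24,r5:Mul2
cycle 8: CDB Add1=29; issue ADD r1<-Add1 // r0:Add2,r1:Add1,r2:1,r3:Mul1,r4:24,r5:Mul2

STATUS = TAG Mul1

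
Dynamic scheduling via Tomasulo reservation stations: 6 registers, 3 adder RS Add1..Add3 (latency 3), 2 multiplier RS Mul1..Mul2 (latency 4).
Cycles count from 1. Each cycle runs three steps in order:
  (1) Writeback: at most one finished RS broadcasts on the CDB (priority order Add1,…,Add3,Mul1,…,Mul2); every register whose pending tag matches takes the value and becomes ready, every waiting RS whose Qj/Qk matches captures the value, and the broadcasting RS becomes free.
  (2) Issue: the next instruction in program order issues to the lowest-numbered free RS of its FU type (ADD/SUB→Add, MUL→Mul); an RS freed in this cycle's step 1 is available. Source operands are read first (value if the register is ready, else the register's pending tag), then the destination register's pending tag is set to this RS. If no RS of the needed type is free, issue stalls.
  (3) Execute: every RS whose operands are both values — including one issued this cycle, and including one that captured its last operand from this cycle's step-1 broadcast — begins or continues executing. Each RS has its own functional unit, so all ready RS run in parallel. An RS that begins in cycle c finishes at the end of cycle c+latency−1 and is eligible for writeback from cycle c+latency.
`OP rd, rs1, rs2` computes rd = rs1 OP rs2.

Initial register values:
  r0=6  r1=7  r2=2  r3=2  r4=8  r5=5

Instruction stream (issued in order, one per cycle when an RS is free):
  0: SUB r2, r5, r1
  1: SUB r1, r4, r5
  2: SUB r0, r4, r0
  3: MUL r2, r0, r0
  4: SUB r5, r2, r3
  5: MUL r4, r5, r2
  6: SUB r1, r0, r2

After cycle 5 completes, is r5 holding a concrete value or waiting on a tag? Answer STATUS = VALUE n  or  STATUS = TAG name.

STATUS = TAG Add1

cycle 1: issue SUB r2<-Add1 // r0:6,r1:7,r2:Add1,r3:2,r4:8,r5:5
cycle 2: issue SUB r1<-Add2 // r0:6,r1:Add2,r2:Add1,r3:2,r4:8,r5:5
cycle 3: issue SUB r0<-Add3 // r0:Add3,r1:Add2,r2:Add1,r3:2,r4:8,r5:5
cycle 4: CDB Add1=-2; issue MUL r2<-Mul1 // r0:Add3,r1:Add2,r2:Mul1,r3:2,r4:8,r5:5
cycle 5: CDB Add2=3; issue SUB r5<-Add1 // r0:Add3,r1:3,r2:Mul1,r3:2,r4:8,r5:Add1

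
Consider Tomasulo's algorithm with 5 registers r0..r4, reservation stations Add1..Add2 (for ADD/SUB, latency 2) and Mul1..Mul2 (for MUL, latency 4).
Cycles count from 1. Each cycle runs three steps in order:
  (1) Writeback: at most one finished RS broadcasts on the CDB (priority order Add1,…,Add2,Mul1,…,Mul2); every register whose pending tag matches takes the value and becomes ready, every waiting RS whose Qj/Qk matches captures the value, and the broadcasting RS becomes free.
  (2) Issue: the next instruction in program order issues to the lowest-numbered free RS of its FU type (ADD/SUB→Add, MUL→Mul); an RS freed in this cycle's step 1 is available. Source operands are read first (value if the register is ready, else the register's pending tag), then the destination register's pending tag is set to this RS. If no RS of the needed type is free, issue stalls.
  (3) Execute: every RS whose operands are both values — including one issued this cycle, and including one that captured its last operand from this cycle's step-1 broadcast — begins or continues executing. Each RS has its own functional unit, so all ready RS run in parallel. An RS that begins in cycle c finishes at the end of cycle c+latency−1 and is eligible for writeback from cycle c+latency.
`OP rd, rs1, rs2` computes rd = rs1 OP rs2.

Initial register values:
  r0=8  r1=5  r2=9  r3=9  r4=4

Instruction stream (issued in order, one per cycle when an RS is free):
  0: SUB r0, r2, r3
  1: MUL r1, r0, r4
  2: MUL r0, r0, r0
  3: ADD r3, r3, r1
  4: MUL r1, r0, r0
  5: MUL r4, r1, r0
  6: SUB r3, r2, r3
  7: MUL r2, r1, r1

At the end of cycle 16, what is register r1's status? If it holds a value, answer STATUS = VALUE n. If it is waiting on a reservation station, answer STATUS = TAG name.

STATUS = VALUE 0

c1: issue SUB r0<-Add1 | r0:Add1,r1:5,r2:9,r3:9,r4:4
c2: issue MUL r1<-Mul1 | r0:Add1,r1:Mul1,r2:9,r3:9,r4:4
c3: CDB Add1=0; issue MUL r0<-Mul2 | r0:Mul2,r1:Mul1,r2:9,r3:9,r4:4
c4: issue ADD r3<-Add1 | r0:Mul2,r1:Mul1,r2:9,r3:Add1,r4:4
c5: stall | r0:Mul2,r1:Mul1,r2:9,r3:Add1,r4:4
c6: stall | r0:Mul2,r1:Mul1,r2:9,r3:Add1,r4:4
c7: CDB Mul1=0; issue MUL r1<-Mul1 | r0:Mul2,r1:Mul1,r2:9,r3:Add1,r4:4
c8: CDB Mul2=0; issue MUL r4<-Mul2 | r0:0,r1:Mul1,r2:9,r3:Add1,r4:Mul2
c9: CDB Add1=9; issue SUB r3<-Add1 | r0:0,r1:Mul1,r2:9,r3:Add1,r4:Mul2
c10: stall | r0:0,r1:Mul1,r2:9,r3:Add1,r4:Mul2
c11: CDB Add1=0; stall | r0:0,r1:Mul1,r2:9,r3:0,r4:Mul2
c12: CDB Mul1=0; issue MUL r2<-Mul1 | r0:0,r1:0,r2:Mul1,r3:0,r4:Mul2
c13: - | r0:0,r1:0,r2:Mul1,r3:0,r4:Mul2
c14: - | r0:0,r1:0,r2:Mul1,r3:0,r4:Mul2
c15: - | r0:0,r1:0,r2:Mul1,r3:0,r4:Mul2
c16: CDB Mul1=0 | r0:0,r1:0,r2:0,r3:0,r4:Mul2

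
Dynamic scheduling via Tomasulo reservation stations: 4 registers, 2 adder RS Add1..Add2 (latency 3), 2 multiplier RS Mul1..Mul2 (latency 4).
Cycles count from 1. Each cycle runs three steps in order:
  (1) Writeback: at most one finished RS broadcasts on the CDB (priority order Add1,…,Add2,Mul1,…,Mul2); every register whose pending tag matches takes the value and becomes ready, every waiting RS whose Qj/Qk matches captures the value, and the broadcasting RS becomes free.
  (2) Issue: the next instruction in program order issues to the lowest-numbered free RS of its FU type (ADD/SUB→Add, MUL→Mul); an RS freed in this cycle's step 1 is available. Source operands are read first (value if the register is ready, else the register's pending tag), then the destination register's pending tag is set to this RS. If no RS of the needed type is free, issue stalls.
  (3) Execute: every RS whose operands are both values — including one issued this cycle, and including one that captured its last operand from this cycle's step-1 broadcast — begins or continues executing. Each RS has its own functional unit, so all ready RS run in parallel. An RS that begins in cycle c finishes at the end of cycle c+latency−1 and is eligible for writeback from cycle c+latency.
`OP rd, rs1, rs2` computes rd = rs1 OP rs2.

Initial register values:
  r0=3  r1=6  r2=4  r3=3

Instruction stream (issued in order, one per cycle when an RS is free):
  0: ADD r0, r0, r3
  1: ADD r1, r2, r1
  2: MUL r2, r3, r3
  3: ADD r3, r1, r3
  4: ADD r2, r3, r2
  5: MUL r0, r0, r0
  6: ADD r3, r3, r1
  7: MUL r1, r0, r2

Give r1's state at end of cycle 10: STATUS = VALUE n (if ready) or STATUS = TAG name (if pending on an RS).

cycle 1: issue ADD r0<-Add1 // r0:Add1,r1:6,r2:4,r3:3
cycle 2: issue ADD r1<-Add2 // r0:Add1,r1:Add2,r2:4,r3:3
cycle 3: issue MUL r2<-Mul1 // r0:Add1,r1:Add2,r2:Mul1,r3:3
cycle 4: CDB Add1=6; issue ADD r3<-Add1 // r0:6,r1:Add2,r2:Mul1,r3:Add1
cycle 5: CDB Add2=10; issue ADD r2<-Add2 // r0:6,r1:10,r2:Add2,r3:Add1
cycle 6: issue MUL r0<-Mul2 // r0:Mul2,r1:10,r2:Add2,r3:Add1
cycle 7: CDB Mul1=9; stall // r0:Mul2,r1:10,r2:Add2,r3:Add1
cycle 8: CDB Add1=13; issue ADD r3<-Add1 // r0:Mul2,r1:10,r2:Add2,r3:Add1
cycle 9: issue MUL r1<-Mul1 // r0:Mul2,r1:Mul1,r2:Add2,r3:Add1
cycle 10: CDB Mul2=36 // r0:36,r1:Mul1,r2:Add2,r3:Add1

STATUS = TAG Mul1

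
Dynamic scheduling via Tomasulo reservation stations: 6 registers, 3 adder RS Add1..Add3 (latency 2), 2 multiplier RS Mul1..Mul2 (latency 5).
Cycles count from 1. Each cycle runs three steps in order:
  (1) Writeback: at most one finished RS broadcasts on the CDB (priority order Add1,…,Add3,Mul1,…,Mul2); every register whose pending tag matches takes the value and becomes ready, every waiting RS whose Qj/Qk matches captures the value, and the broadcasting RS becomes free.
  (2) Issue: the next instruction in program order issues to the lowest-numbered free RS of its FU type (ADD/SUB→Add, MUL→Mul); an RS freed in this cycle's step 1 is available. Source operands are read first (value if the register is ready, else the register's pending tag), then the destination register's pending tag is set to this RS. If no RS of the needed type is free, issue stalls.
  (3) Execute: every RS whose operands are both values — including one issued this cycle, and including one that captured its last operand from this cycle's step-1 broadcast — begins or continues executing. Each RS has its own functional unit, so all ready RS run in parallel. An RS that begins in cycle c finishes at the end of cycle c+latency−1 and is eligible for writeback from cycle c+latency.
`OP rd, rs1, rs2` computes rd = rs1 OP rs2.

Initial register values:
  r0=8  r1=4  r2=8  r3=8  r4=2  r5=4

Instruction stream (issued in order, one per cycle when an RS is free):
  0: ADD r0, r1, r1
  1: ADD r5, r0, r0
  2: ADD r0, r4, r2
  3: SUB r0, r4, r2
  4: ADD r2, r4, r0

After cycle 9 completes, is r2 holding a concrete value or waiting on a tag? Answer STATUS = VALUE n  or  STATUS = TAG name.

STATUS = VALUE -4

cycle 1: issue ADD r0<-Add1 // r0:Add1,r1:4,r2:8,r3:8,r4:2,r5:4
cycle 2: issue ADD r5<-Add2 // r0:Add1,r1:4,r2:8,r3:8,r4:2,r5:Add2
cycle 3: CDB Add1=8; issue ADD r0<-Add1 // r0:Add1,r1:4,r2:8,r3:8,r4:2,r5:Add2
cycle 4: issue SUB r0<-Add3 // r0:Add3,r1:4,r2:8,r3:8,r4:2,r5:Add2
cycle 5: CDB Add1=10; issue ADD r2<-Add1 // r0:Add3,r1:4,r2:Add1,r3:8,r4:2,r5:Add2
cycle 6: CDB Add2=16 // r0:Add3,r1:4,r2:Add1,r3:8,r4:2,r5:16
cycle 7: CDB Add3=-6 // r0:-6,r1:4,r2:Add1,r3:8,r4:2,r5:16
cycle 8: - // r0:-6,r1:4,r2:Add1,r3:8,r4:2,r5:16
cycle 9: CDB Add1=-4 // r0:-6,r1:4,r2:-4,r3:8,r4:2,r5:16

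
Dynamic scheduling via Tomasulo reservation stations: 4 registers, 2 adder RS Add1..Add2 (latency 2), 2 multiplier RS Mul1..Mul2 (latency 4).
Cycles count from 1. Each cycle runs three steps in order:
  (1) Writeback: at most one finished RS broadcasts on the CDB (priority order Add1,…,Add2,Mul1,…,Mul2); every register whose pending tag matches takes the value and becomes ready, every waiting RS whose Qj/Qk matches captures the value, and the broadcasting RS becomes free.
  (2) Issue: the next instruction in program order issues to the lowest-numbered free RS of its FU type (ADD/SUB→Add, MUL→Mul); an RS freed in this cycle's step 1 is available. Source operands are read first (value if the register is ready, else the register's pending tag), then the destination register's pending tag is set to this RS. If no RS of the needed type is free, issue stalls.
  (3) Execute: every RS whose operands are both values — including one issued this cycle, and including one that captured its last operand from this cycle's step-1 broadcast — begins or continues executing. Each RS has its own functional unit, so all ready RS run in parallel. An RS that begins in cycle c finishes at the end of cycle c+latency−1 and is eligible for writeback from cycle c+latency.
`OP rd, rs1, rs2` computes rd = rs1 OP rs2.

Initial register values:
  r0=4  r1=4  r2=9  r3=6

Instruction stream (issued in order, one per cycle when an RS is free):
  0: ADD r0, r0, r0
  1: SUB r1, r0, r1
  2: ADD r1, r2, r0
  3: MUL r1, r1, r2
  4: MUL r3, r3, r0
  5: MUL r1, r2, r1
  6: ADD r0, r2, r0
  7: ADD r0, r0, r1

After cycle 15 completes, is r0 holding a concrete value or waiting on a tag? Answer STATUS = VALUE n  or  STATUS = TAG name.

STATUS = VALUE 1394

  c1: issue ADD r0<-Add1  regs: r0:Add1,r1:4,r2:9,r3:6
  c2: issue SUB r1<-Add2  regs: r0:Add1,r1:Add2,r2:9,r3:6
  c3: CDB Add1=8; issue ADD r1<-Add1  regs: r0:8,r1:Add1,r2:9,r3:6
  c4: issue MUL r1<-Mul1  regs: r0:8,r1:Mul1,r2:9,r3:6
  c5: CDB Add1=17; issue MUL r3<-Mul2  regs: r0:8,r1:Mul1,r2:9,r3:Mul2
  c6: CDB Add2=4; stall  regs: r0:8,r1:Mul1,r2:9,r3:Mul2
  c7: stall  regs: r0:8,r1:Mul1,r2:9,r3:Mul2
  c8: stall  regs: r0:8,r1:Mul1,r2:9,r3:Mul2
  c9: CDB Mul1=153; issue MUL r1<-Mul1  regs: r0:8,r1:Mul1,r2:9,r3:Mul2
  c10: CDB Mul2=48; issue ADD r0<-Add1  regs: r0:Add1,r1:Mul1,r2:9,r3:48
  c11: issue ADD r0<-Add2  regs: r0:Add2,r1:Mul1,r2:9,r3:48
  c12: CDB Add1=17  regs: r0:Add2,r1:Mul1,r2:9,r3:48
  c13: CDB Mul1=1377  regs: r0:Add2,r1:1377,r2:9,r3:48
  c14: -  regs: r0:Add2,r1:1377,r2:9,r3:48
  c15: CDB Add2=1394  regs: r0:1394,r1:1377,r2:9,r3:48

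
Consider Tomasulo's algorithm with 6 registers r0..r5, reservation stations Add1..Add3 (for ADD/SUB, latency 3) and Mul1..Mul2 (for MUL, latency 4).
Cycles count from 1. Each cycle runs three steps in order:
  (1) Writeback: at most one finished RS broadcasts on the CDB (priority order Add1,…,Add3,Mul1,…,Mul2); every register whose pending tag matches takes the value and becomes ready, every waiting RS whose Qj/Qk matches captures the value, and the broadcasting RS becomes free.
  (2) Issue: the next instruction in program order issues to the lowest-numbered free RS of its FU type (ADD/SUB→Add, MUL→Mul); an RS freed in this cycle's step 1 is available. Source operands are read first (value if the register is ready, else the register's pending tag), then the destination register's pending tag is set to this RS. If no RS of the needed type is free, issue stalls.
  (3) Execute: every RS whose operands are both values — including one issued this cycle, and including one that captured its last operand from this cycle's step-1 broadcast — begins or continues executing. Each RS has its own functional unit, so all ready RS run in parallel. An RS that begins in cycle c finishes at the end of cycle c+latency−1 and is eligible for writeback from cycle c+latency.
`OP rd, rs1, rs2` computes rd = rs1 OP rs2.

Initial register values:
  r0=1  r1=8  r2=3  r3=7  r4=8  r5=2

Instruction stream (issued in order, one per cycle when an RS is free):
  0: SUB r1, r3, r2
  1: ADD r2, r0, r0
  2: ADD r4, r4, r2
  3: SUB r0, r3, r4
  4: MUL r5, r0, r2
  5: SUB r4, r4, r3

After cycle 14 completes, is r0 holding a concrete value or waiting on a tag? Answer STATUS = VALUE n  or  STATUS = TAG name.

c1: issue SUB r1<-Add1 | r0:1,r1:Add1,r2:3,r3:7,r4:8,r5:2
c2: issue ADD r2<-Add2 | r0:1,r1:Add1,r2:Add2,r3:7,r4:8,r5:2
c3: issue ADD r4<-Add3 | r0:1,r1:Add1,r2:Add2,r3:7,r4:Add3,r5:2
c4: CDB Add1=4; issue SUB r0<-Add1 | r0:Add1,r1:4,r2:Add2,r3:7,r4:Add3,r5:2
c5: CDB Add2=2; issue MUL r5<-Mul1 | r0:Add1,r1:4,r2:2,r3:7,r4:Add3,r5:Mul1
c6: issue SUB r4<-Add2 | r0:Add1,r1:4,r2:2,r3:7,r4:Add2,r5:Mul1
c7: - | r0:Add1,r1:4,r2:2,r3:7,r4:Add2,r5:Mul1
c8: CDB Add3=10 | r0:Add1,r1:4,r2:2,r3:7,r4:Add2,r5:Mul1
c9: - | r0:Add1,r1:4,r2:2,r3:7,r4:Add2,r5:Mul1
c10: - | r0:Add1,r1:4,r2:2,r3:7,r4:Add2,r5:Mul1
c11: CDB Add1=-3 | r0:-3,r1:4,r2:2,r3:7,r4:Add2,r5:Mul1
c12: CDB Add2=3 | r0:-3,r1:4,r2:2,r3:7,r4:3,r5:Mul1
c13: - | r0:-3,r1:4,r2:2,r3:7,r4:3,r5:Mul1
c14: - | r0:-3,r1:4,r2:2,r3:7,r4:3,r5:Mul1

STATUS = VALUE -3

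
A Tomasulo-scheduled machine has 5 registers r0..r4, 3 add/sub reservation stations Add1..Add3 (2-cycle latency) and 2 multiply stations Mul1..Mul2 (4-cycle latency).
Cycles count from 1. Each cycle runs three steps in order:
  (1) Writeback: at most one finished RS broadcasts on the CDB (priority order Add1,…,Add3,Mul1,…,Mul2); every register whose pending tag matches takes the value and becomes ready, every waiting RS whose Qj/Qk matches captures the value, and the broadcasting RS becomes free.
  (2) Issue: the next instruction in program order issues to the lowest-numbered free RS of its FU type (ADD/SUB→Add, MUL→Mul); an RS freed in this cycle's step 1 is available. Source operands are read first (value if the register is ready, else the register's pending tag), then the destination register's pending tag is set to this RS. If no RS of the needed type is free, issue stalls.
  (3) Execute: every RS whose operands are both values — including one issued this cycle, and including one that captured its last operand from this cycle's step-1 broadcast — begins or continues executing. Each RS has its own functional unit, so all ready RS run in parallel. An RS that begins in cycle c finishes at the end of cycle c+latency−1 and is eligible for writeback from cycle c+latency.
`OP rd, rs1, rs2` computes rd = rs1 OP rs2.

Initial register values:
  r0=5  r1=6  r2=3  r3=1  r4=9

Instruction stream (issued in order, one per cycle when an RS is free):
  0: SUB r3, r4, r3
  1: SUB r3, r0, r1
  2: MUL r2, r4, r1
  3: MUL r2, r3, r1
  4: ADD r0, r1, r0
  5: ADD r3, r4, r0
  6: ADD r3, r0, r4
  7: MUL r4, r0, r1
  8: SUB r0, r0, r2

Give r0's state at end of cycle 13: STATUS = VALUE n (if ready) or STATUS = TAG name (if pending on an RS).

cycle 1: issue SUB r3<-Add1 // r0:5,r1:6,r2:3,r3:Add1,r4:9
cycle 2: issue SUB r3<-Add2 // r0:5,r1:6,r2:3,r3:Add2,r4:9
cycle 3: CDB Add1=8; issue MUL r2<-Mul1 // r0:5,r1:6,r2:Mul1,r3:Add2,r4:9
cycle 4: CDB Add2=-1; issue MUL r2<-Mul2 // r0:5,r1:6,r2:Mul2,r3:-1,r4:9
cycle 5: issue ADD r0<-Add1 // r0:Add1,r1:6,r2:Mul2,r3:-1,r4:9
cycle 6: issue ADD r3<-Add2 // r0:Add1,r1:6,r2:Mul2,r3:Add2,r4:9
cycle 7: CDB Add1=11; issue ADD r3<-Add1 // r0:11,r1:6,r2:Mul2,r3:Add1,r4:9
cycle 8: CDB Mul1=54; issue MUL r4<-Mul1 // r0:11,r1:6,r2:Mul2,r3:Add1,r4:Mul1
cycle 9: CDB Add1=20; issue SUB r0<-Add1 // r0:Add1,r1:6,r2:Mul2,r3:20,r4:Mul1
cycle 10: CDB Add2=20 // r0:Add1,r1:6,r2:Mul2,r3:20,r4:Mul1
cycle 11: CDB Mul2=-6 // r0:Add1,r1:6,r2:-6,r3:20,r4:Mul1
cycle 12: CDB Mul1=66 // r0:Add1,r1:6,r2:-6,r3:20,r4:66
cycle 13: CDB Add1=17 // r0:17,r1:6,r2:-6,r3:20,r4:66

STATUS = VALUE 17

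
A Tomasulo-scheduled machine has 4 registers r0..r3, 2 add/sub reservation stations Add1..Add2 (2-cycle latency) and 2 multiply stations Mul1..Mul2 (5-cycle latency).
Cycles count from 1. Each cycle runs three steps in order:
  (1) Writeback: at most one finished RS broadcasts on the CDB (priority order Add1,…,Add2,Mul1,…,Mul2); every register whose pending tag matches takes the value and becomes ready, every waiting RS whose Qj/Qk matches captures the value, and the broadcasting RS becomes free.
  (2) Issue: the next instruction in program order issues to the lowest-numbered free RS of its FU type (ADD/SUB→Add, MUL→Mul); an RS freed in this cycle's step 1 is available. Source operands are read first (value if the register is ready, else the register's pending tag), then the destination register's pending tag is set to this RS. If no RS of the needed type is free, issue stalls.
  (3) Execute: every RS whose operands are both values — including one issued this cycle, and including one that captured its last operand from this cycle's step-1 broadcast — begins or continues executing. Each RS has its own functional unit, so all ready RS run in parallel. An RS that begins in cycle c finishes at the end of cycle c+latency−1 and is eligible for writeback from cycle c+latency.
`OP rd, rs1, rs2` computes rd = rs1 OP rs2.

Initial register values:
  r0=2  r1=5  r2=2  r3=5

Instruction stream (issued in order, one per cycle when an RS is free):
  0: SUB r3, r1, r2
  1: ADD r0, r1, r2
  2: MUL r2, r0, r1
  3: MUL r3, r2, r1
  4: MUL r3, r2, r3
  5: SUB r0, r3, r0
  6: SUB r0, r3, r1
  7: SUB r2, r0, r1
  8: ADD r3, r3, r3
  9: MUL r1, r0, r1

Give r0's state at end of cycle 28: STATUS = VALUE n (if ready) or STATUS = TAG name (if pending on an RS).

  c1: issue SUB r3<-Add1  regs: r0:2,r1:5,r2:2,r3:Add1
  c2: issue ADD r0<-Add2  regs: r0:Add2,r1:5,r2:2,r3:Add1
  c3: CDB Add1=3; issue MUL r2<-Mul1  regs: r0:Add2,r1:5,r2:Mul1,r3:3
  c4: CDB Add2=7; issue MUL r3<-Mul2  regs: r0:7,r1:5,r2:Mul1,r3:Mul2
  c5: stall  regs: r0:7,r1:5,r2:Mul1,r3:Mul2
  c6: stall  regs: r0:7,r1:5,r2:Mul1,r3:Mul2
  c7: stall  regs: r0:7,r1:5,r2:Mul1,r3:Mul2
  c8: stall  regs: r0:7,r1:5,r2:Mul1,r3:Mul2
  c9: CDB Mul1=35; issue MUL r3<-Mul1  regs: r0:7,r1:5,r2:35,r3:Mul1
  c10: issue SUB r0<-Add1  regs: r0:Add1,r1:5,r2:35,r3:Mul1
  c11: issue SUB r0<-Add2  regs: r0:Add2,r1:5,r2:35,r3:Mul1
  c12: stall  regs: r0:Add2,r1:5,r2:35,r3:Mul1
  c13: stall  regs: r0:Add2,r1:5,r2:35,r3:Mul1
  c14: CDB Mul2=175; stall  regs: r0:Add2,r1:5,r2:35,r3:Mul1
  c15: stall  regs: r0:Add2,r1:5,r2:35,r3:Mul1
  c16: stall  regs: r0:Add2,r1:5,r2:35,r3:Mul1
  c17: stall  regs: r0:Add2,r1:5,r2:35,r3:Mul1
  c18: stall  regs: r0:Add2,r1:5,r2:35,r3:Mul1
  c19: CDB Mul1=6125; stall  regs: r0:Add2,r1:5,r2:35,r3:6125
  c20: stall  regs: r0:Add2,r1:5,r2:35,r3:6125
  c21: CDB Add1=6118; issue SUB r2<-Add1  regs: r0:Add2,r1:5,r2:Add1,r3:6125
  c22: CDB Add2=6120; issue ADD r3<-Add2  regs: r0:6120,r1:5,r2:Add1,r3:Add2
  c23: issue MUL r1<-Mul1  regs: r0:6120,r1:Mul1,r2:Add1,r3:Add2
  c24: CDB Add1=6115  regs: r0:6120,r1:Mul1,r2:6115,r3:Add2
  c25: CDB Add2=12250  regs: r0:6120,r1:Mul1,r2:6115,r3:12250
  c26: -  regs: r0:6120,r1:Mul1,r2:6115,r3:12250
  c27: -  regs: r0:6120,r1:Mul1,r2:6115,r3:12250
  c28: CDB Mul1=30600  regs: r0:6120,r1:30600,r2:6115,r3:12250

STATUS = VALUE 6120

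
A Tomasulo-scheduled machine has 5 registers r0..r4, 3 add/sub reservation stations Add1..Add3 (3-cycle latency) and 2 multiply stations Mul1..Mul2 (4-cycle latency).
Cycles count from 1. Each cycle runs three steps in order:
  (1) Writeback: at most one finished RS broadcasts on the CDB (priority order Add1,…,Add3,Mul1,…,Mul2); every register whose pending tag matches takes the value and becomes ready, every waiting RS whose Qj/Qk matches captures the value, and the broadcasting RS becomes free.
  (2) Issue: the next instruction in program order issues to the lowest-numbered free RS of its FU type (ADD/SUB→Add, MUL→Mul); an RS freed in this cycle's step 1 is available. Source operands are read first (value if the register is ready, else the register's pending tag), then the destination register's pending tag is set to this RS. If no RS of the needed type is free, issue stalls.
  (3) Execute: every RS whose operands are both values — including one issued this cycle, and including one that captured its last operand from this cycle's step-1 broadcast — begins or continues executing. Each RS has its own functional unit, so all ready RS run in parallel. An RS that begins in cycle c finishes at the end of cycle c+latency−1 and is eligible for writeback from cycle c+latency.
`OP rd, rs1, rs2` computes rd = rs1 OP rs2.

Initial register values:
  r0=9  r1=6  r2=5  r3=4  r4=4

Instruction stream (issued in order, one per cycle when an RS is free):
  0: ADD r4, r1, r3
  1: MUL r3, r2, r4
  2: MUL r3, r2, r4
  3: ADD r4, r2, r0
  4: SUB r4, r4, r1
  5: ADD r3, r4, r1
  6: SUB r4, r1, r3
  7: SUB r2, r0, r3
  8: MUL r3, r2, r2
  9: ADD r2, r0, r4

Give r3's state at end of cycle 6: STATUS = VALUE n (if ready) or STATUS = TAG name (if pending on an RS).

STATUS = TAG Add3

  c1: issue ADD r4<-Add1  regs: r0:9,r1:6,r2:5,r3:4,r4:Add1
  c2: issue MUL r3<-Mul1  regs: r0:9,r1:6,r2:5,r3:Mul1,r4:Add1
  c3: issue MUL r3<-Mul2  regs: r0:9,r1:6,r2:5,r3:Mul2,r4:Add1
  c4: CDB Add1=10; issue ADD r4<-Add1  regs: r0:9,r1:6,r2:5,r3:Mul2,r4:Add1
  c5: issue SUB r4<-Add2  regs: r0:9,r1:6,r2:5,r3:Mul2,r4:Add2
  c6: issue ADD r3<-Add3  regs: r0:9,r1:6,r2:5,r3:Add3,r4:Add2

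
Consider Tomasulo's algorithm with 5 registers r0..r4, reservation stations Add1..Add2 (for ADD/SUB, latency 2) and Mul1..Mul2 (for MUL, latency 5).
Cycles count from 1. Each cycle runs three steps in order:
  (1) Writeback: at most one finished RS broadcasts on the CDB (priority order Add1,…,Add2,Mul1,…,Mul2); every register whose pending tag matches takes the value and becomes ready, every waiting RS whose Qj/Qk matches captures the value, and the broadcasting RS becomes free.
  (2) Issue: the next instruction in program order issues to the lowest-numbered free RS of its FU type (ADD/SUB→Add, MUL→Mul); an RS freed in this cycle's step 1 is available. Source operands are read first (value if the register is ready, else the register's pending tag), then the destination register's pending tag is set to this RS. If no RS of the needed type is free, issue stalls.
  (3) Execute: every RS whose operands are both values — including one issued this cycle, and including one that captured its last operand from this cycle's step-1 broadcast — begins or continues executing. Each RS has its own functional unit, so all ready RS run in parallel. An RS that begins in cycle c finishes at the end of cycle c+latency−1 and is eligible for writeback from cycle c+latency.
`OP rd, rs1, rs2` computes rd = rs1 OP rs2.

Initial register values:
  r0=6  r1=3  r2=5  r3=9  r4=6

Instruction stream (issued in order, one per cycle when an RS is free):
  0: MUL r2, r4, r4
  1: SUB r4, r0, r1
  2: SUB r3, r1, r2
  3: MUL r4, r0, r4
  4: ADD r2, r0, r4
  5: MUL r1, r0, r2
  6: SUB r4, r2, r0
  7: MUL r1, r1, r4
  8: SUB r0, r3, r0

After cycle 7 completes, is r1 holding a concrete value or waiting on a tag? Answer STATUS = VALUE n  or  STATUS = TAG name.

c1: issue MUL r2<-Mul1 | r0:6,r1:3,r2:Mul1,r3:9,r4:6
c2: issue SUB r4<-Add1 | r0:6,r1:3,r2:Mul1,r3:9,r4:Add1
c3: issue SUB r3<-Add2 | r0:6,r1:3,r2:Mul1,r3:Add2,r4:Add1
c4: CDB Add1=3; issue MUL r4<-Mul2 | r0:6,r1:3,r2:Mul1,r3:Add2,r4:Mul2
c5: issue ADD r2<-Add1 | r0:6,r1:3,r2:Add1,r3:Add2,r4:Mul2
c6: CDB Mul1=36; issue MUL r1<-Mul1 | r0:6,r1:Mul1,r2:Add1,r3:Add2,r4:Mul2
c7: stall | r0:6,r1:Mul1,r2:Add1,r3:Add2,r4:Mul2

STATUS = TAG Mul1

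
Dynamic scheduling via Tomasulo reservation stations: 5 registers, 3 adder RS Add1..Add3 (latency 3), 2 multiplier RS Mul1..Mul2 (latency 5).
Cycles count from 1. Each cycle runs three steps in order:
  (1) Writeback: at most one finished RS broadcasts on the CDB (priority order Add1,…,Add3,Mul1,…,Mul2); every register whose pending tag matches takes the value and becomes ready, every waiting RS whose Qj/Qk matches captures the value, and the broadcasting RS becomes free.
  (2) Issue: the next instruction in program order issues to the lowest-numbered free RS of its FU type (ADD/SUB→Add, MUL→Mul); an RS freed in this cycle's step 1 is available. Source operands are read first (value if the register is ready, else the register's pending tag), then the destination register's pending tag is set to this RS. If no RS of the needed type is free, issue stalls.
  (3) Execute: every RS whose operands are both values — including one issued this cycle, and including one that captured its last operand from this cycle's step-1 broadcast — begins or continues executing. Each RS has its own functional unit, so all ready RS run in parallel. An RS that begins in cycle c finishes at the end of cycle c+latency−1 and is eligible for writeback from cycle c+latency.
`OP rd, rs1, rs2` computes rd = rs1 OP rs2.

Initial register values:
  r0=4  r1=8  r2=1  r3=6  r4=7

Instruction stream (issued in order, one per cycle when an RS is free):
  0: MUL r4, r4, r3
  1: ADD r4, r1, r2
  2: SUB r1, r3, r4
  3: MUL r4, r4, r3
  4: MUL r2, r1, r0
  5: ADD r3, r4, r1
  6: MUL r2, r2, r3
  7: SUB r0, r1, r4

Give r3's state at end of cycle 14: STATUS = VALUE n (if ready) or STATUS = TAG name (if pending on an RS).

c1: issue MUL r4<-Mul1 | r0:4,r1:8,r2:1,r3:6,r4:Mul1
c2: issue ADD r4<-Add1 | r0:4,r1:8,r2:1,r3:6,r4:Add1
c3: issue SUB r1<-Add2 | r0:4,r1:Add2,r2:1,r3:6,r4:Add1
c4: issue MUL r4<-Mul2 | r0:4,r1:Add2,r2:1,r3:6,r4:Mul2
c5: CDB Add1=9; stall | r0:4,r1:Add2,r2:1,r3:6,r4:Mul2
c6: CDB Mul1=42; issue MUL r2<-Mul1 | r0:4,r1:Add2,r2:Mul1,r3:6,r4:Mul2
c7: issue ADD r3<-Add1 | r0:4,r1:Add2,r2:Mul1,r3:Add1,r4:Mul2
c8: CDB Add2=-3; stall | r0:4,r1:-3,r2:Mul1,r3:Add1,r4:Mul2
c9: stall | r0:4,r1:-3,r2:Mul1,r3:Add1,r4:Mul2
c10: CDB Mul2=54; issue MUL r2<-Mul2 | r0:4,r1:-3,r2:Mul2,r3:Add1,r4:54
c11: issue SUB r0<-Add2 | r0:Add2,r1:-3,r2:Mul2,r3:Add1,r4:54
c12: - | r0:Add2,r1:-3,r2:Mul2,r3:Add1,r4:54
c13: CDB Add1=51 | r0:Add2,r1:-3,r2:Mul2,r3:51,r4:54
c14: CDB Add2=-57 | r0:-57,r1:-3,r2:Mul2,r3:51,r4:54

STATUS = VALUE 51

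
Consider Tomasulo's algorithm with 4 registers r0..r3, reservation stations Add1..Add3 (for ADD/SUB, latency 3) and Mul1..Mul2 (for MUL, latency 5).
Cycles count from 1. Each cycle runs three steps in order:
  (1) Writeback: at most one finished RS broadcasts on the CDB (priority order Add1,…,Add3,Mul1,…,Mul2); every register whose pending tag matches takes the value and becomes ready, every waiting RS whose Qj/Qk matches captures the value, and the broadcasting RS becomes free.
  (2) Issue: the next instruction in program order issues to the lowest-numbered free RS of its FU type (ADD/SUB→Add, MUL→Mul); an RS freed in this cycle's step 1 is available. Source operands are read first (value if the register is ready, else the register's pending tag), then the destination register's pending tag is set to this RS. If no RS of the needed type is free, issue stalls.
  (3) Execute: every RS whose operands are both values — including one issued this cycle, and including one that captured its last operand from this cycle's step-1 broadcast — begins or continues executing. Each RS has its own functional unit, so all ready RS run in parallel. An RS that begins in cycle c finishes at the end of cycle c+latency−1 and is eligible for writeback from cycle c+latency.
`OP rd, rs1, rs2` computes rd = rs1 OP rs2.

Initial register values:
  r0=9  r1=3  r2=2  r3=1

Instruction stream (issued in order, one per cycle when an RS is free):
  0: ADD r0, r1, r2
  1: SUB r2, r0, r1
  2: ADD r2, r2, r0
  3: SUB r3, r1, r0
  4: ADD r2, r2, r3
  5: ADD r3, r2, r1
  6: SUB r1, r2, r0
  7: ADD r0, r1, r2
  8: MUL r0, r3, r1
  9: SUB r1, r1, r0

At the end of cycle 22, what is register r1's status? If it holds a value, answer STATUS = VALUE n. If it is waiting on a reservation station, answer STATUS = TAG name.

cycle 1: issue ADD r0<-Add1 // r0:Add1,r1:3,r2:2,r3:1
cycle 2: issue SUB r2<-Add2 // r0:Add1,r1:3,r2:Add2,r3:1
cycle 3: issue ADD r2<-Add3 // r0:Add1,r1:3,r2:Add3,r3:1
cycle 4: CDB Add1=5; issue SUB r3<-Add1 // r0:5,r1:3,r2:Add3,r3:Add1
cycle 5: stall // r0:5,r1:3,r2:Add3,r3:Add1
cycle 6: stall // r0:5,r1:3,r2:Add3,r3:Add1
cycle 7: CDB Add1=-2; issue ADD r2<-Add1 // r0:5,r1:3,r2:Add1,r3:-2
cycle 8: CDB Add2=2; issue ADD r3<-Add2 // r0:5,r1:3,r2:Add1,r3:Add2
cycle 9: stall // r0:5,r1:3,r2:Add1,r3:Add2
cycle 10: stall // r0:5,r1:3,r2:Add1,r3:Add2
cycle 11: CDB Add3=7; issue SUB r1<-Add3 // r0:5,r1:Add3,r2:Add1,r3:Add2
cycle 12: stall // r0:5,r1:Add3,r2:Add1,r3:Add2
cycle 13: stall // r0:5,r1:Add3,r2:Add1,r3:Add2
cycle 14: CDB Add1=5; issue ADD r0<-Add1 // r0:Add1,r1:Add3,r2:5,r3:Add2
cycle 15: issue MUL r0<-Mul1 // r0:Mul1,r1:Add3,r2:5,r3:Add2
cycle 16: stall // r0:Mul1,r1:Add3,r2:5,r3:Add2
cycle 17: CDB Add2=8; issue SUB r1<-Add2 // r0:Mul1,r1:Add2,r2:5,r3:8
cycle 18: CDB Add3=0 // r0:Mul1,r1:Add2,r2:5,r3:8
cycle 19: - // r0:Mul1,r1:Add2,r2:5,r3:8
cycle 20: - // r0:Mul1,r1:Add2,r2:5,r3:8
cycle 21: CDB Add1=5 // r0:Mul1,r1:Add2,r2:5,r3:8
cycle 22: - // r0:Mul1,r1:Add2,r2:5,r3:8

STATUS = TAG Add2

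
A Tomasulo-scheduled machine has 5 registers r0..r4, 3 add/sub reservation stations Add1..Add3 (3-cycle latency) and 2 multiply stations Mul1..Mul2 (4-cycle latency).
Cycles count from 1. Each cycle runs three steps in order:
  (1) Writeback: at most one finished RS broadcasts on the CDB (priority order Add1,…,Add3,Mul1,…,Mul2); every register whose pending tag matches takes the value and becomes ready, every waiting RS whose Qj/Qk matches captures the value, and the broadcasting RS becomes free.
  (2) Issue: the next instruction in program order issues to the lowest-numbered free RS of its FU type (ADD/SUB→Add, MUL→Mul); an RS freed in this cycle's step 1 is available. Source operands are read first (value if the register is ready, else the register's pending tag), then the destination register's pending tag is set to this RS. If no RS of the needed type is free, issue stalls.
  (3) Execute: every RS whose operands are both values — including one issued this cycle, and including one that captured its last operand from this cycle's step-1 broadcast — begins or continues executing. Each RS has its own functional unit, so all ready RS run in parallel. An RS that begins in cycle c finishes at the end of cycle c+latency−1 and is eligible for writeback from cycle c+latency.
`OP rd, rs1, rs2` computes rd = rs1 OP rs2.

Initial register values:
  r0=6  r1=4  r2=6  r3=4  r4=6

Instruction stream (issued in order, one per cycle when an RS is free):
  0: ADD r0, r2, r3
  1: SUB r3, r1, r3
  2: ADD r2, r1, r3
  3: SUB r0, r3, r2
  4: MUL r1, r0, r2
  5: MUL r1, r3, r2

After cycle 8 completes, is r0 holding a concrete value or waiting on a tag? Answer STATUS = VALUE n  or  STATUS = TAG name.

cycle 1: issue ADD r0<-Add1 // r0:Add1,r1:4,r2:6,r3:4,r4:6
cycle 2: issue SUB r3<-Add2 // r0:Add1,r1:4,r2:6,r3:Add2,r4:6
cycle 3: issue ADD r2<-Add3 // r0:Add1,r1:4,r2:Add3,r3:Add2,r4:6
cycle 4: CDB Add1=10; issue SUB r0<-Add1 // r0:Add1,r1:4,r2:Add3,r3:Add2,r4:6
cycle 5: CDB Add2=0; issue MUL r1<-Mul1 // r0:Add1,r1:Mul1,r2:Add3,r3:0,r4:6
cycle 6: issue MUL r1<-Mul2 // r0:Add1,r1:Mul2,r2:Add3,r3:0,r4:6
cycle 7: - // r0:Add1,r1:Mul2,r2:Add3,r3:0,r4:6
cycle 8: CDB Add3=4 // r0:Add1,r1:Mul2,r2:4,r3:0,r4:6

STATUS = TAG Add1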